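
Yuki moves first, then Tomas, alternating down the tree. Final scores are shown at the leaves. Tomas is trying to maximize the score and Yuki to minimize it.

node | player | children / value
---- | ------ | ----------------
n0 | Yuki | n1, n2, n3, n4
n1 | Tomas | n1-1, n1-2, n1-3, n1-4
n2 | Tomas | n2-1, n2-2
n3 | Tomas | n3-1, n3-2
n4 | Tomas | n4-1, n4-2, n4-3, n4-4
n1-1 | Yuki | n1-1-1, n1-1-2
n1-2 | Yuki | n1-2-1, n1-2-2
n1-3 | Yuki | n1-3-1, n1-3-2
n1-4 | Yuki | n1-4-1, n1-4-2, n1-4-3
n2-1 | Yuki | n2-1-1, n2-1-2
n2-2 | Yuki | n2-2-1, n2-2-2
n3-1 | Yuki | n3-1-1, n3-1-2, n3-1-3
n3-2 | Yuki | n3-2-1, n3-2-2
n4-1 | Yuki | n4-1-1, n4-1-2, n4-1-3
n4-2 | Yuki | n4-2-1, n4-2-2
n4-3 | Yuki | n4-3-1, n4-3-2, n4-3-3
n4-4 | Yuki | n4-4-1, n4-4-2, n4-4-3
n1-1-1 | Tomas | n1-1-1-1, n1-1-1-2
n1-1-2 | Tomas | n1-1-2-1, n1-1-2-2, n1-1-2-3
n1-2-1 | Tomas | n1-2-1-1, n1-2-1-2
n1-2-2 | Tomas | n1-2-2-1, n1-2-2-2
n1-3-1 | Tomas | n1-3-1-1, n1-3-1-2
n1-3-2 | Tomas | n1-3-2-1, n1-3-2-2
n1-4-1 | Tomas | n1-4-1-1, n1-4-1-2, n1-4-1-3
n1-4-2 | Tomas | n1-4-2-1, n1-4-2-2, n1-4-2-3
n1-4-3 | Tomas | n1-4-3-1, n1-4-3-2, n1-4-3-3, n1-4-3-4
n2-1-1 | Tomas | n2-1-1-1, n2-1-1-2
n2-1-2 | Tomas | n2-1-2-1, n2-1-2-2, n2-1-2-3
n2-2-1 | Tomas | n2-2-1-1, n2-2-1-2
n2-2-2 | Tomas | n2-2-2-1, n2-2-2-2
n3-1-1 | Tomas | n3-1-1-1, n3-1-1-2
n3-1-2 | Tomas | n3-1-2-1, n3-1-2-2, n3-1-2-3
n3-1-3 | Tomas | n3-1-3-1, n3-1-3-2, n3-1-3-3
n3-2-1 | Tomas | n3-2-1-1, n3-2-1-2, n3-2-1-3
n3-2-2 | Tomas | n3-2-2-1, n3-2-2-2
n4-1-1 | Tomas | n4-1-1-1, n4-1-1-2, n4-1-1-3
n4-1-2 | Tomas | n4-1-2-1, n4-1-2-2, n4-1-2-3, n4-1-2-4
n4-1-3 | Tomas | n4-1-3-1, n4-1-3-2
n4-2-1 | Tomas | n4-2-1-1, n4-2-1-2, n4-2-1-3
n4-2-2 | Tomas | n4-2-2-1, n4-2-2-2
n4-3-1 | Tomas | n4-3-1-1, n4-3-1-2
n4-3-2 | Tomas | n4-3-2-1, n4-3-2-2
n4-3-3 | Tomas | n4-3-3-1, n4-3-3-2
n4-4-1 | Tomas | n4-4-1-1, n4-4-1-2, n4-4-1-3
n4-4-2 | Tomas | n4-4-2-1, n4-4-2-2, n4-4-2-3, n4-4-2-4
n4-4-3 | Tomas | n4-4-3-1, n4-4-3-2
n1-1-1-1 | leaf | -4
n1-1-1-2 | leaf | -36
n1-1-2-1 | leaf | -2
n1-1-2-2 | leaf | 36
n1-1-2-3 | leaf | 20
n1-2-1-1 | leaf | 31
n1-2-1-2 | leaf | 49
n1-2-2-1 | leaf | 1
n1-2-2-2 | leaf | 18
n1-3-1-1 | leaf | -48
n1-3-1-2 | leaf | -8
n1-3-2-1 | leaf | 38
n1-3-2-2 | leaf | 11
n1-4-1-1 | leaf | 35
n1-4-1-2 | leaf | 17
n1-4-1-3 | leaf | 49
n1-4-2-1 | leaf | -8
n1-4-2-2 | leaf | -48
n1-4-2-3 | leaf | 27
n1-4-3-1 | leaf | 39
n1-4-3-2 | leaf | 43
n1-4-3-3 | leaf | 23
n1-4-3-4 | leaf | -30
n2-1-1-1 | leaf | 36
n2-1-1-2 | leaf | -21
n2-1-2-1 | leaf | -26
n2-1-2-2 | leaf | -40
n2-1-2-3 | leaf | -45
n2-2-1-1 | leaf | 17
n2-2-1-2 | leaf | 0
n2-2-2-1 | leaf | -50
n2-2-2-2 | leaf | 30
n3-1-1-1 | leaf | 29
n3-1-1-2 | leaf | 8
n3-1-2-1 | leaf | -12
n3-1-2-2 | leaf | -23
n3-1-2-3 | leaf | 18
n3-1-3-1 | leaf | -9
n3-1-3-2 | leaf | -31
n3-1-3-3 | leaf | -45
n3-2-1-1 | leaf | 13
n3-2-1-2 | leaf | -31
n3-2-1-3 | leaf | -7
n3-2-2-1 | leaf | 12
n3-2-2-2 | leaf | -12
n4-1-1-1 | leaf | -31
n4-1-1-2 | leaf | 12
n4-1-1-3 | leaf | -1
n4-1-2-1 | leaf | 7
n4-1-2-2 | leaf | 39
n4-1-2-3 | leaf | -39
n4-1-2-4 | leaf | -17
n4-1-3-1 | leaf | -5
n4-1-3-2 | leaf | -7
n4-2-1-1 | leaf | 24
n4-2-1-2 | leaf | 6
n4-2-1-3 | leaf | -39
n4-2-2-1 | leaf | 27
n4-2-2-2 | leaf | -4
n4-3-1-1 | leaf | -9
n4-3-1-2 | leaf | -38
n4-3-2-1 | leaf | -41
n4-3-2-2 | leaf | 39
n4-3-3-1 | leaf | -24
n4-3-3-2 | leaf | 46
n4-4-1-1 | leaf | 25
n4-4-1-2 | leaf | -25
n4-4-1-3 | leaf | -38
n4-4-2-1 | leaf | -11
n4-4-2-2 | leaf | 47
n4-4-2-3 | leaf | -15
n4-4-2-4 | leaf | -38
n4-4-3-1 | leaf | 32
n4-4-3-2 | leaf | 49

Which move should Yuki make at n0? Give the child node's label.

n3

n1-1-1 (Tomas): max(-4, -36) = -4
n1-1-2 (Tomas): max(-2, 36, 20) = 36
n1-1 (Yuki): min(-4, 36) = -4
n1-2-1 (Tomas): max(31, 49) = 49
n1-2-2 (Tomas): max(1, 18) = 18
n1-2 (Yuki): min(49, 18) = 18
n1-3-1 (Tomas): max(-48, -8) = -8
n1-3-2 (Tomas): max(38, 11) = 38
n1-3 (Yuki): min(-8, 38) = -8
n1-4-1 (Tomas): max(35, 17, 49) = 49
n1-4-2 (Tomas): max(-8, -48, 27) = 27
n1-4-3 (Tomas): max(39, 43, 23, -30) = 43
n1-4 (Yuki): min(49, 27, 43) = 27
n1 (Tomas): max(-4, 18, -8, 27) = 27
n2-1-1 (Tomas): max(36, -21) = 36
n2-1-2 (Tomas): max(-26, -40, -45) = -26
n2-1 (Yuki): min(36, -26) = -26
n2-2-1 (Tomas): max(17, 0) = 17
n2-2-2 (Tomas): max(-50, 30) = 30
n2-2 (Yuki): min(17, 30) = 17
n2 (Tomas): max(-26, 17) = 17
n3-1-1 (Tomas): max(29, 8) = 29
n3-1-2 (Tomas): max(-12, -23, 18) = 18
n3-1-3 (Tomas): max(-9, -31, -45) = -9
n3-1 (Yuki): min(29, 18, -9) = -9
n3-2-1 (Tomas): max(13, -31, -7) = 13
n3-2-2 (Tomas): max(12, -12) = 12
n3-2 (Yuki): min(13, 12) = 12
n3 (Tomas): max(-9, 12) = 12
n4-1-1 (Tomas): max(-31, 12, -1) = 12
n4-1-2 (Tomas): max(7, 39, -39, -17) = 39
n4-1-3 (Tomas): max(-5, -7) = -5
n4-1 (Yuki): min(12, 39, -5) = -5
n4-2-1 (Tomas): max(24, 6, -39) = 24
n4-2-2 (Tomas): max(27, -4) = 27
n4-2 (Yuki): min(24, 27) = 24
n4-3-1 (Tomas): max(-9, -38) = -9
n4-3-2 (Tomas): max(-41, 39) = 39
n4-3-3 (Tomas): max(-24, 46) = 46
n4-3 (Yuki): min(-9, 39, 46) = -9
n4-4-1 (Tomas): max(25, -25, -38) = 25
n4-4-2 (Tomas): max(-11, 47, -15, -38) = 47
n4-4-3 (Tomas): max(32, 49) = 49
n4-4 (Yuki): min(25, 47, 49) = 25
n4 (Tomas): max(-5, 24, -9, 25) = 25
n0 (Yuki): min(27, 17, 12, 25) = 12
Yuki at n0 wants the lowest of {n1=27, n2=17, n3=12, n4=25}, so chooses n3.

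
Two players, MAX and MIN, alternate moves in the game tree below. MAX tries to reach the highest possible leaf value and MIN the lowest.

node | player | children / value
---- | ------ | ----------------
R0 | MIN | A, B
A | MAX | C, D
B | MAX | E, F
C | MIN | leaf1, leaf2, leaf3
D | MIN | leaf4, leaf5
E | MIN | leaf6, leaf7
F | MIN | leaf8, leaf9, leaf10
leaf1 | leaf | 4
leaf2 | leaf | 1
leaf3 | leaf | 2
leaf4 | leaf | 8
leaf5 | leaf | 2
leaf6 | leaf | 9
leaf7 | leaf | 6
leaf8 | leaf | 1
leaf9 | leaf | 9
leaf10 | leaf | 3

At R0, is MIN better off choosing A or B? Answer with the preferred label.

C (MIN): min(4, 1, 2) = 1
D (MIN): min(8, 2) = 2
A (MAX): max(1, 2) = 2
E (MIN): min(9, 6) = 6
F (MIN): min(1, 9, 3) = 1
B (MAX): max(6, 1) = 6
MIN prefers the lower value; A=2, B=6. A is better since 2 < 6.

A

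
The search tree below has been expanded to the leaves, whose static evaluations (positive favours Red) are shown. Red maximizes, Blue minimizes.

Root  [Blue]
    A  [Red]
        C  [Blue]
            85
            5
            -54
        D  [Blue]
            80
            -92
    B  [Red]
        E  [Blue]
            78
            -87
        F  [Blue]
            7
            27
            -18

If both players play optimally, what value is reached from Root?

C (Blue): min(85, 5, -54) = -54
D (Blue): min(80, -92) = -92
A (Red): max(-54, -92) = -54
E (Blue): min(78, -87) = -87
F (Blue): min(7, 27, -18) = -18
B (Red): max(-87, -18) = -18
Root (Blue): min(-54, -18) = -54

-54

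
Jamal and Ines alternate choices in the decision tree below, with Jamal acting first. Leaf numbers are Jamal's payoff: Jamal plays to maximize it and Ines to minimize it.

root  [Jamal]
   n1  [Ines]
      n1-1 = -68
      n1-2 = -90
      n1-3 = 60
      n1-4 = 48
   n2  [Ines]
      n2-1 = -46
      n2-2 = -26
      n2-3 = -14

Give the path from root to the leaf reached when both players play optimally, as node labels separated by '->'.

n1 (Ines): min(-68, -90, 60, 48) = -90
n2 (Ines): min(-46, -26, -14) = -46
root (Jamal): max(-90, -46) = -46
At root, Jamal picks n2 (highest: -46).
At n2, Ines picks n2-1 (lowest: -46).
Terminal value -46.

root -> n2 -> n2-1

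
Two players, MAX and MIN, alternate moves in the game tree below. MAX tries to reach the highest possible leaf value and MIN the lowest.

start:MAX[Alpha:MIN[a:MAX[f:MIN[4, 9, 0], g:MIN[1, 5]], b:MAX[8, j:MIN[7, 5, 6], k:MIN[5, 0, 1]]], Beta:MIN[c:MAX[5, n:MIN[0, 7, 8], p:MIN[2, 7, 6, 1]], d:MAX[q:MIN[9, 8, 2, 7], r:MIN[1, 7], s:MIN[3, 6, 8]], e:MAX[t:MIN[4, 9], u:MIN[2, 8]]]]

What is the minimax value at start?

3

f (MIN): min(4, 9, 0) = 0
g (MIN): min(1, 5) = 1
a (MAX): max(0, 1) = 1
j (MIN): min(7, 5, 6) = 5
k (MIN): min(5, 0, 1) = 0
b (MAX): max(8, 5, 0) = 8
Alpha (MIN): min(1, 8) = 1
n (MIN): min(0, 7, 8) = 0
p (MIN): min(2, 7, 6, 1) = 1
c (MAX): max(5, 0, 1) = 5
q (MIN): min(9, 8, 2, 7) = 2
r (MIN): min(1, 7) = 1
s (MIN): min(3, 6, 8) = 3
d (MAX): max(2, 1, 3) = 3
t (MIN): min(4, 9) = 4
u (MIN): min(2, 8) = 2
e (MAX): max(4, 2) = 4
Beta (MIN): min(5, 3, 4) = 3
start (MAX): max(1, 3) = 3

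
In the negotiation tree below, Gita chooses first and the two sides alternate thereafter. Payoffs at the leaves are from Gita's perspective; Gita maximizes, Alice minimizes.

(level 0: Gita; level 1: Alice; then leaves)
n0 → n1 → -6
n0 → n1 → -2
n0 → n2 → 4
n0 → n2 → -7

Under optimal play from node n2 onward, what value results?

n2 (Alice): min(4, -7) = -7

-7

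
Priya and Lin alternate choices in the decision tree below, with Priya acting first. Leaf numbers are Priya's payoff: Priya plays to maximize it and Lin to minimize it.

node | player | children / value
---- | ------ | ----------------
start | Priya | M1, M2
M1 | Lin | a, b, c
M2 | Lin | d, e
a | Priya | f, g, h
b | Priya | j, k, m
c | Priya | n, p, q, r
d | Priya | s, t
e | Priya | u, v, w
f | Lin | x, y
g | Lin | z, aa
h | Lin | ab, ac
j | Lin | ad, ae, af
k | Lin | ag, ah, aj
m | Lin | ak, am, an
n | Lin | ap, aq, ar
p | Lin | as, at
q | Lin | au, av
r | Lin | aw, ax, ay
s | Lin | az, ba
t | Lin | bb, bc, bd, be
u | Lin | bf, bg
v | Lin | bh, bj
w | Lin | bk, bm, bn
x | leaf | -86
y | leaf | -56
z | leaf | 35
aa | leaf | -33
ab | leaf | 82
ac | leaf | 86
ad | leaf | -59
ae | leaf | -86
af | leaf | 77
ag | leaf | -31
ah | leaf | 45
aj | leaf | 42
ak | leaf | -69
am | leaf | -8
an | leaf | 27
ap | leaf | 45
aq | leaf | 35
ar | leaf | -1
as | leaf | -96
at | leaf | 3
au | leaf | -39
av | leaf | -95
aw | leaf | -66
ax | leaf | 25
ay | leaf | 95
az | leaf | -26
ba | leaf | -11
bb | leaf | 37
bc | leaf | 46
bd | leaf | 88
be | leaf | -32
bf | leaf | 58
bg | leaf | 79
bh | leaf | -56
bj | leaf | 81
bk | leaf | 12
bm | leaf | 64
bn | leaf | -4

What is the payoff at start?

f (Lin): min(-86, -56) = -86
g (Lin): min(35, -33) = -33
h (Lin): min(82, 86) = 82
a (Priya): max(-86, -33, 82) = 82
j (Lin): min(-59, -86, 77) = -86
k (Lin): min(-31, 45, 42) = -31
m (Lin): min(-69, -8, 27) = -69
b (Priya): max(-86, -31, -69) = -31
n (Lin): min(45, 35, -1) = -1
p (Lin): min(-96, 3) = -96
q (Lin): min(-39, -95) = -95
r (Lin): min(-66, 25, 95) = -66
c (Priya): max(-1, -96, -95, -66) = -1
M1 (Lin): min(82, -31, -1) = -31
s (Lin): min(-26, -11) = -26
t (Lin): min(37, 46, 88, -32) = -32
d (Priya): max(-26, -32) = -26
u (Lin): min(58, 79) = 58
v (Lin): min(-56, 81) = -56
w (Lin): min(12, 64, -4) = -4
e (Priya): max(58, -56, -4) = 58
M2 (Lin): min(-26, 58) = -26
start (Priya): max(-31, -26) = -26

-26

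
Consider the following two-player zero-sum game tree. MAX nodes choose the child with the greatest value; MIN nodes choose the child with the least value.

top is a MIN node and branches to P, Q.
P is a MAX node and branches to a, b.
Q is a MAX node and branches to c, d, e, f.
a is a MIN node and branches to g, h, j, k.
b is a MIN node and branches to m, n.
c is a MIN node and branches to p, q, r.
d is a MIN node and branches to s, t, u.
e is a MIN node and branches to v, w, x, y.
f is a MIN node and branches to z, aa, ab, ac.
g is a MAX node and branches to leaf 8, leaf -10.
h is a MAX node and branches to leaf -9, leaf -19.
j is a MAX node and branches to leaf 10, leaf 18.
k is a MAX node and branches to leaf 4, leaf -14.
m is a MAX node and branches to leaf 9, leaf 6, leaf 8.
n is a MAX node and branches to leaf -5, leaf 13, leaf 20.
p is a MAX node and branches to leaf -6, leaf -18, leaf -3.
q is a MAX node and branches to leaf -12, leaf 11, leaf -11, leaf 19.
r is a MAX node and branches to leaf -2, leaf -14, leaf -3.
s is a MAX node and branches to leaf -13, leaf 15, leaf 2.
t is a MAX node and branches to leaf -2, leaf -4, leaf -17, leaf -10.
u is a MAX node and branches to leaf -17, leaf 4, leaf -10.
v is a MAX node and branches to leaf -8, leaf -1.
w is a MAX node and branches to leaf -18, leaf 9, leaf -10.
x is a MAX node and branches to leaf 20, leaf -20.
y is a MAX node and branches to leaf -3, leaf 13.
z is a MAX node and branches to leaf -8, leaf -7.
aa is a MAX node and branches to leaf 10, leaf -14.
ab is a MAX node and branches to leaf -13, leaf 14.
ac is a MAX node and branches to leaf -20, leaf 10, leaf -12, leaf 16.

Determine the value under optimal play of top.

g (MAX): max(8, -10) = 8
h (MAX): max(-9, -19) = -9
j (MAX): max(10, 18) = 18
k (MAX): max(4, -14) = 4
a (MIN): min(8, -9, 18, 4) = -9
m (MAX): max(9, 6, 8) = 9
n (MAX): max(-5, 13, 20) = 20
b (MIN): min(9, 20) = 9
P (MAX): max(-9, 9) = 9
p (MAX): max(-6, -18, -3) = -3
q (MAX): max(-12, 11, -11, 19) = 19
r (MAX): max(-2, -14, -3) = -2
c (MIN): min(-3, 19, -2) = -3
s (MAX): max(-13, 15, 2) = 15
t (MAX): max(-2, -4, -17, -10) = -2
u (MAX): max(-17, 4, -10) = 4
d (MIN): min(15, -2, 4) = -2
v (MAX): max(-8, -1) = -1
w (MAX): max(-18, 9, -10) = 9
x (MAX): max(20, -20) = 20
y (MAX): max(-3, 13) = 13
e (MIN): min(-1, 9, 20, 13) = -1
z (MAX): max(-8, -7) = -7
aa (MAX): max(10, -14) = 10
ab (MAX): max(-13, 14) = 14
ac (MAX): max(-20, 10, -12, 16) = 16
f (MIN): min(-7, 10, 14, 16) = -7
Q (MAX): max(-3, -2, -1, -7) = -1
top (MIN): min(9, -1) = -1

-1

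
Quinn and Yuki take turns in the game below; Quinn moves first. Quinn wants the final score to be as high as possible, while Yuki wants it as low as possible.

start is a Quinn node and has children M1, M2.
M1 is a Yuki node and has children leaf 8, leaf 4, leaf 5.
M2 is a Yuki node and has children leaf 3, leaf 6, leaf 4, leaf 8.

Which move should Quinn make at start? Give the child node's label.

M1 (Yuki): min(8, 4, 5) = 4
M2 (Yuki): min(3, 6, 4, 8) = 3
start (Quinn): max(4, 3) = 4
Quinn at start wants the highest of {M1=4, M2=3}, so chooses M1.

M1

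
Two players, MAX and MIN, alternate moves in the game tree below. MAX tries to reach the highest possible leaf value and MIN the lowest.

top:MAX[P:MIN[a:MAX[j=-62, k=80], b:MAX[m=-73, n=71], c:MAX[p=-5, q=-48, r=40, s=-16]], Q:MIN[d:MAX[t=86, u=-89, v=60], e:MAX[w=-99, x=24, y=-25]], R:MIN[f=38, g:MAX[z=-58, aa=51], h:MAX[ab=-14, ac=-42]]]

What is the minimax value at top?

40

a (MAX): max(-62, 80) = 80
b (MAX): max(-73, 71) = 71
c (MAX): max(-5, -48, 40, -16) = 40
P (MIN): min(80, 71, 40) = 40
d (MAX): max(86, -89, 60) = 86
e (MAX): max(-99, 24, -25) = 24
Q (MIN): min(86, 24) = 24
g (MAX): max(-58, 51) = 51
h (MAX): max(-14, -42) = -14
R (MIN): min(38, 51, -14) = -14
top (MAX): max(40, 24, -14) = 40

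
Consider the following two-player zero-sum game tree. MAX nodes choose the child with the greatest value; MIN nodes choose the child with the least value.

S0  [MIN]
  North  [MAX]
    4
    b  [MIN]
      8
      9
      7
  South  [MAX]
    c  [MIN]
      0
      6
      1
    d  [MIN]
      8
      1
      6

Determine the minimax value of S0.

b (MIN): min(8, 9, 7) = 7
North (MAX): max(4, 7) = 7
c (MIN): min(0, 6, 1) = 0
d (MIN): min(8, 1, 6) = 1
South (MAX): max(0, 1) = 1
S0 (MIN): min(7, 1) = 1

1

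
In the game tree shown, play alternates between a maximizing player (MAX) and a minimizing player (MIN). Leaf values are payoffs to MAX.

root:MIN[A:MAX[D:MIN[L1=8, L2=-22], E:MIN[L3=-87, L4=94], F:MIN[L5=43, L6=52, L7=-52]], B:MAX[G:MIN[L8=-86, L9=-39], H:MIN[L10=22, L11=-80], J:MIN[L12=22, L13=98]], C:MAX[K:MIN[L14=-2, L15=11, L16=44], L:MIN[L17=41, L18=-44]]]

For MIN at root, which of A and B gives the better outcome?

D (MIN): min(8, -22) = -22
E (MIN): min(-87, 94) = -87
F (MIN): min(43, 52, -52) = -52
A (MAX): max(-22, -87, -52) = -22
G (MIN): min(-86, -39) = -86
H (MIN): min(22, -80) = -80
J (MIN): min(22, 98) = 22
B (MAX): max(-86, -80, 22) = 22
MIN prefers the lower value; A=-22, B=22. A is better since -22 < 22.

A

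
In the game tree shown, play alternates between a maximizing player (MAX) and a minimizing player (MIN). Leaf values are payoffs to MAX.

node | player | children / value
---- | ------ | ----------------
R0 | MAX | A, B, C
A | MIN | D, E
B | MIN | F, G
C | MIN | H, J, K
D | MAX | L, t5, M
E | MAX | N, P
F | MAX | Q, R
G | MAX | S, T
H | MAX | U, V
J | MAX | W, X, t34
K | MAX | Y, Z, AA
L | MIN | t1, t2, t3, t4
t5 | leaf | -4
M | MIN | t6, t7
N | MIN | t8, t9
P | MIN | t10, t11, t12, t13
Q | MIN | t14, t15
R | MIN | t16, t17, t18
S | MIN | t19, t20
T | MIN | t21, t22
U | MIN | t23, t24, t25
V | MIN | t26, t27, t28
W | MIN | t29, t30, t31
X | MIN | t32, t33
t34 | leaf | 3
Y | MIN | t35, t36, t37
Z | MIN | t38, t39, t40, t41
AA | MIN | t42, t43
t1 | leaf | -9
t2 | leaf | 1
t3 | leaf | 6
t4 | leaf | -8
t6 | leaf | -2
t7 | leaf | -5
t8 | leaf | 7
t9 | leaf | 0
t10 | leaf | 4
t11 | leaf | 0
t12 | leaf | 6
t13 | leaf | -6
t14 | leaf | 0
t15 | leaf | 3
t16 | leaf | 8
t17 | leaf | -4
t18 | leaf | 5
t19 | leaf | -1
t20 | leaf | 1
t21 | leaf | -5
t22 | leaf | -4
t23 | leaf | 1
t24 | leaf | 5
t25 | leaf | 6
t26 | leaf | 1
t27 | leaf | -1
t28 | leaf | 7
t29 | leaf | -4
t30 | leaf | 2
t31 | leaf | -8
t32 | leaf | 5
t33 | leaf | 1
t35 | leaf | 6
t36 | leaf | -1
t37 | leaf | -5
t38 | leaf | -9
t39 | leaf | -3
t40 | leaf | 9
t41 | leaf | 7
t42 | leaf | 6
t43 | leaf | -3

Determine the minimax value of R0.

L (MIN): min(-9, 1, 6, -8) = -9
M (MIN): min(-2, -5) = -5
D (MAX): max(-9, -4, -5) = -4
N (MIN): min(7, 0) = 0
P (MIN): min(4, 0, 6, -6) = -6
E (MAX): max(0, -6) = 0
A (MIN): min(-4, 0) = -4
Q (MIN): min(0, 3) = 0
R (MIN): min(8, -4, 5) = -4
F (MAX): max(0, -4) = 0
S (MIN): min(-1, 1) = -1
T (MIN): min(-5, -4) = -5
G (MAX): max(-1, -5) = -1
B (MIN): min(0, -1) = -1
U (MIN): min(1, 5, 6) = 1
V (MIN): min(1, -1, 7) = -1
H (MAX): max(1, -1) = 1
W (MIN): min(-4, 2, -8) = -8
X (MIN): min(5, 1) = 1
J (MAX): max(-8, 1, 3) = 3
Y (MIN): min(6, -1, -5) = -5
Z (MIN): min(-9, -3, 9, 7) = -9
AA (MIN): min(6, -3) = -3
K (MAX): max(-5, -9, -3) = -3
C (MIN): min(1, 3, -3) = -3
R0 (MAX): max(-4, -1, -3) = -1

-1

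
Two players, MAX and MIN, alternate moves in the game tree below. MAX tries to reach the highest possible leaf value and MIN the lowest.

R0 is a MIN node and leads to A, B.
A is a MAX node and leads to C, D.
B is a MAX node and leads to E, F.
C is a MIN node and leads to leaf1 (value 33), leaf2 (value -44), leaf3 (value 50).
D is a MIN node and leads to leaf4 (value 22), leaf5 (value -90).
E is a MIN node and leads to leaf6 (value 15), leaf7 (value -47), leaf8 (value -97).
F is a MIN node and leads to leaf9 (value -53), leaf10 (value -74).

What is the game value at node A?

-44

C (MIN): min(33, -44, 50) = -44
D (MIN): min(22, -90) = -90
A (MAX): max(-44, -90) = -44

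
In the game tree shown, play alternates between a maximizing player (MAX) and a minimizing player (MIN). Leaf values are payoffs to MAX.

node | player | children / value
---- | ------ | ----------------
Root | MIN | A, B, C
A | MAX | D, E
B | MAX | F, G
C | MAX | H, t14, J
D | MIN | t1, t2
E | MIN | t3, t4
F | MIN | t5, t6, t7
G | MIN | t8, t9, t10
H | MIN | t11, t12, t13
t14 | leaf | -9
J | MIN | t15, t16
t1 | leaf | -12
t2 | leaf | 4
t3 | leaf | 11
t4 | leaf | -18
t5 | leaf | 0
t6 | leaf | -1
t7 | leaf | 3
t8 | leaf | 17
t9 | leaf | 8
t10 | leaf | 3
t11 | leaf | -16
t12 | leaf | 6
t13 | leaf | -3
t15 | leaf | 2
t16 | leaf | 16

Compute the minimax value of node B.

3

F (MIN): min(0, -1, 3) = -1
G (MIN): min(17, 8, 3) = 3
B (MAX): max(-1, 3) = 3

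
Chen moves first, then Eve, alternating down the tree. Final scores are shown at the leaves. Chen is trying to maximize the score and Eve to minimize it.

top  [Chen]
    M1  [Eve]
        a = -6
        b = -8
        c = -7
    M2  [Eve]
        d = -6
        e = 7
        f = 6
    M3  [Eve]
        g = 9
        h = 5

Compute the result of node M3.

M3 (Eve): min(9, 5) = 5

5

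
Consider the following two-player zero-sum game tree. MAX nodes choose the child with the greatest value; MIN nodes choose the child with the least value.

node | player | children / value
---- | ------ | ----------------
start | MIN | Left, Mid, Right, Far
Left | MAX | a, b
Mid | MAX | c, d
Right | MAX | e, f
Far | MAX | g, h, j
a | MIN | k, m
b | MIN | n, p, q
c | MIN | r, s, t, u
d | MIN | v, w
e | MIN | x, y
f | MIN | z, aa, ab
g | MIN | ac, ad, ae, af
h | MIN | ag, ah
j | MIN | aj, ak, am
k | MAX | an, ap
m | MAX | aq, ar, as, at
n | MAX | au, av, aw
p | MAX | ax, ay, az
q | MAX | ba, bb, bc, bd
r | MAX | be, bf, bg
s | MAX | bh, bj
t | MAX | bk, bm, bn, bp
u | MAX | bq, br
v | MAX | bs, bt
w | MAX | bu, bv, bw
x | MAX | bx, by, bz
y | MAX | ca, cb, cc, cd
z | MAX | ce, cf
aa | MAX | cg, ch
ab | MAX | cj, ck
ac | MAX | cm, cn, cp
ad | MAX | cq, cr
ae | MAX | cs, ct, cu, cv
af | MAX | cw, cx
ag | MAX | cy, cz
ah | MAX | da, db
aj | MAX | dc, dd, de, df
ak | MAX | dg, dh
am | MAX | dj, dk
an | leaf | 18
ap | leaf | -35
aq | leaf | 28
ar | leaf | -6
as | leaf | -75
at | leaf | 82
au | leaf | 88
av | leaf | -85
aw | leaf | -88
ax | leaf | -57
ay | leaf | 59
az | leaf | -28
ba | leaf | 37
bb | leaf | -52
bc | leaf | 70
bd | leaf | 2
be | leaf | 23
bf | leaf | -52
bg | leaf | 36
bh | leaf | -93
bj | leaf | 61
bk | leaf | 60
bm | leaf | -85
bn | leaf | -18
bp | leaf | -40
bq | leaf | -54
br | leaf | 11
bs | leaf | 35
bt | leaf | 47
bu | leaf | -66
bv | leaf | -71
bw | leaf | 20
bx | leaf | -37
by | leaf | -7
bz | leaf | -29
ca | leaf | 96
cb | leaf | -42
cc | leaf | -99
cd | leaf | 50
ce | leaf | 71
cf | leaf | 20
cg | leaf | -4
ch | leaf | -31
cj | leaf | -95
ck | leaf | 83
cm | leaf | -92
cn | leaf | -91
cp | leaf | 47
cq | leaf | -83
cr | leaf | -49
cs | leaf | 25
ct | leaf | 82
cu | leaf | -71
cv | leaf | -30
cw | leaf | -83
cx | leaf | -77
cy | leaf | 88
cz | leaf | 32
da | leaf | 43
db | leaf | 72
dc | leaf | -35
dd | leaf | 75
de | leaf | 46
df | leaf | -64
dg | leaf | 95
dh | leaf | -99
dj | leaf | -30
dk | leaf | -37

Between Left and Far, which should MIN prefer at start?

Left

k (MAX): max(18, -35) = 18
m (MAX): max(28, -6, -75, 82) = 82
a (MIN): min(18, 82) = 18
n (MAX): max(88, -85, -88) = 88
p (MAX): max(-57, 59, -28) = 59
q (MAX): max(37, -52, 70, 2) = 70
b (MIN): min(88, 59, 70) = 59
Left (MAX): max(18, 59) = 59
ac (MAX): max(-92, -91, 47) = 47
ad (MAX): max(-83, -49) = -49
ae (MAX): max(25, 82, -71, -30) = 82
af (MAX): max(-83, -77) = -77
g (MIN): min(47, -49, 82, -77) = -77
ag (MAX): max(88, 32) = 88
ah (MAX): max(43, 72) = 72
h (MIN): min(88, 72) = 72
aj (MAX): max(-35, 75, 46, -64) = 75
ak (MAX): max(95, -99) = 95
am (MAX): max(-30, -37) = -30
j (MIN): min(75, 95, -30) = -30
Far (MAX): max(-77, 72, -30) = 72
MIN prefers the lower value; Left=59, Far=72. Left is better since 59 < 72.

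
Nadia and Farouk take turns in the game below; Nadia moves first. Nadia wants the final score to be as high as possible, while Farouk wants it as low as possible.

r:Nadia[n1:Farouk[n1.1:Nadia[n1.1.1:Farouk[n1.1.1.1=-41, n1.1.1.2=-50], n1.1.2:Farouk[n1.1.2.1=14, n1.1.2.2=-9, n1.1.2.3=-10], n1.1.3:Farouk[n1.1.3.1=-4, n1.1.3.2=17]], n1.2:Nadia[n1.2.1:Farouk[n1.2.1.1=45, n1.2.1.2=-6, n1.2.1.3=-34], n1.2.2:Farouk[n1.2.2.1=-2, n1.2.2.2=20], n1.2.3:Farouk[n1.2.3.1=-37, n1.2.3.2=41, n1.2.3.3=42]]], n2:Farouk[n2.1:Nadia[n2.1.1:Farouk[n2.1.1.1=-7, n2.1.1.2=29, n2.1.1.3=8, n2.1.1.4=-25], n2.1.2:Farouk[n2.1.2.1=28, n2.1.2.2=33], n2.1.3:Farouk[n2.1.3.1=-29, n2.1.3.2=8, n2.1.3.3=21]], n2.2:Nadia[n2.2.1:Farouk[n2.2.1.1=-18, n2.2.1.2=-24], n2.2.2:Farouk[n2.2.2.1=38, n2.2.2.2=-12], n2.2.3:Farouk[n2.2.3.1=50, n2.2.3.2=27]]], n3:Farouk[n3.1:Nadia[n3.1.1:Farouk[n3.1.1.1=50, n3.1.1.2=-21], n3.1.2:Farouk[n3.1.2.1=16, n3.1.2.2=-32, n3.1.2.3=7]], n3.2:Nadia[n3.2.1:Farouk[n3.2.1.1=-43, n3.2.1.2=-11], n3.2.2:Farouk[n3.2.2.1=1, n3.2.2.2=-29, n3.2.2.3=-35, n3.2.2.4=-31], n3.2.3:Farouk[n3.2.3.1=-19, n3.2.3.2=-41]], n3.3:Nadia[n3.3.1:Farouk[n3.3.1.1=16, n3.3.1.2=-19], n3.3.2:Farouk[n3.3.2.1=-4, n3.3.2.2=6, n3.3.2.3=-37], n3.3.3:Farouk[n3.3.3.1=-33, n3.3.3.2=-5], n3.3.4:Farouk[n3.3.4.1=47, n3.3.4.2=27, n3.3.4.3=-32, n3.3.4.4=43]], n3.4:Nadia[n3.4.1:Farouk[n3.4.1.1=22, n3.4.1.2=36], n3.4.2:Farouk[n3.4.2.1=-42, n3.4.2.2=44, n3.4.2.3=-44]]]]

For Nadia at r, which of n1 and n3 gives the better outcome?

n1

n1.1.1 (Farouk): min(-41, -50) = -50
n1.1.2 (Farouk): min(14, -9, -10) = -10
n1.1.3 (Farouk): min(-4, 17) = -4
n1.1 (Nadia): max(-50, -10, -4) = -4
n1.2.1 (Farouk): min(45, -6, -34) = -34
n1.2.2 (Farouk): min(-2, 20) = -2
n1.2.3 (Farouk): min(-37, 41, 42) = -37
n1.2 (Nadia): max(-34, -2, -37) = -2
n1 (Farouk): min(-4, -2) = -4
n3.1.1 (Farouk): min(50, -21) = -21
n3.1.2 (Farouk): min(16, -32, 7) = -32
n3.1 (Nadia): max(-21, -32) = -21
n3.2.1 (Farouk): min(-43, -11) = -43
n3.2.2 (Farouk): min(1, -29, -35, -31) = -35
n3.2.3 (Farouk): min(-19, -41) = -41
n3.2 (Nadia): max(-43, -35, -41) = -35
n3.3.1 (Farouk): min(16, -19) = -19
n3.3.2 (Farouk): min(-4, 6, -37) = -37
n3.3.3 (Farouk): min(-33, -5) = -33
n3.3.4 (Farouk): min(47, 27, -32, 43) = -32
n3.3 (Nadia): max(-19, -37, -33, -32) = -19
n3.4.1 (Farouk): min(22, 36) = 22
n3.4.2 (Farouk): min(-42, 44, -44) = -44
n3.4 (Nadia): max(22, -44) = 22
n3 (Farouk): min(-21, -35, -19, 22) = -35
Nadia prefers the higher value; n1=-4, n3=-35. n1 is better since -4 > -35.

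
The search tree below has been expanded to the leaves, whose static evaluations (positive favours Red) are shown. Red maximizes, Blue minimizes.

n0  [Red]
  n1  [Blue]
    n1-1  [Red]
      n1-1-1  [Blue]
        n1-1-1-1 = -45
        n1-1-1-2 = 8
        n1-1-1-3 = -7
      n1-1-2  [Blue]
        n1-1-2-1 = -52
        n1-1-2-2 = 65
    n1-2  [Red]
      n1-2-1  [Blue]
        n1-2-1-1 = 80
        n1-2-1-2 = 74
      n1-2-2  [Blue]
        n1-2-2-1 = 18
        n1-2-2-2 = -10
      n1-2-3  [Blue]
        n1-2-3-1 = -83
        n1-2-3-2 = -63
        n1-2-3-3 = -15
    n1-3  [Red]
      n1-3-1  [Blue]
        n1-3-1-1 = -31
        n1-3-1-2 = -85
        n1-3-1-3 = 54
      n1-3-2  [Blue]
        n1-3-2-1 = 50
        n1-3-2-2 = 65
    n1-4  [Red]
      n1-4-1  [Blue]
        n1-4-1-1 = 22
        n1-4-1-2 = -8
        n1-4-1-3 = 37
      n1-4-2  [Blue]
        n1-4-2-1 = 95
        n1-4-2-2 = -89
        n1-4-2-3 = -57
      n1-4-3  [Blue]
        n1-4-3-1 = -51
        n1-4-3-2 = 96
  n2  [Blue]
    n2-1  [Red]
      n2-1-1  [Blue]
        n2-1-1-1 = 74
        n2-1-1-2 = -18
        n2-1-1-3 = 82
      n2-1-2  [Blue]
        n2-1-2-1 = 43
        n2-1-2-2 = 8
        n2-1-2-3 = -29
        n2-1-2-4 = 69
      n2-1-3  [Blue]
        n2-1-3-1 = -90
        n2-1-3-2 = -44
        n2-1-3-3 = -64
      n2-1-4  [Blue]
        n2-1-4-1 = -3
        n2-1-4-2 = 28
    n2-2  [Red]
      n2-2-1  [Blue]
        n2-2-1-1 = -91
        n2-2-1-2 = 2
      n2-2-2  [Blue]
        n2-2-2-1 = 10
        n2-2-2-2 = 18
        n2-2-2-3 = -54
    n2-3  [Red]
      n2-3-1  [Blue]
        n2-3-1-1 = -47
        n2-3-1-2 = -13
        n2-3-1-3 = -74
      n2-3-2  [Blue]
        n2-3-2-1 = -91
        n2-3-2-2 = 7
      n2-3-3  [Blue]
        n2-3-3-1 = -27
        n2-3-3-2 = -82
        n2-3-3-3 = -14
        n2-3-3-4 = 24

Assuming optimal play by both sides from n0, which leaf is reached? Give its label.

n1-1-1 (Blue): min(-45, 8, -7) = -45
n1-1-2 (Blue): min(-52, 65) = -52
n1-1 (Red): max(-45, -52) = -45
n1-2-1 (Blue): min(80, 74) = 74
n1-2-2 (Blue): min(18, -10) = -10
n1-2-3 (Blue): min(-83, -63, -15) = -83
n1-2 (Red): max(74, -10, -83) = 74
n1-3-1 (Blue): min(-31, -85, 54) = -85
n1-3-2 (Blue): min(50, 65) = 50
n1-3 (Red): max(-85, 50) = 50
n1-4-1 (Blue): min(22, -8, 37) = -8
n1-4-2 (Blue): min(95, -89, -57) = -89
n1-4-3 (Blue): min(-51, 96) = -51
n1-4 (Red): max(-8, -89, -51) = -8
n1 (Blue): min(-45, 74, 50, -8) = -45
n2-1-1 (Blue): min(74, -18, 82) = -18
n2-1-2 (Blue): min(43, 8, -29, 69) = -29
n2-1-3 (Blue): min(-90, -44, -64) = -90
n2-1-4 (Blue): min(-3, 28) = -3
n2-1 (Red): max(-18, -29, -90, -3) = -3
n2-2-1 (Blue): min(-91, 2) = -91
n2-2-2 (Blue): min(10, 18, -54) = -54
n2-2 (Red): max(-91, -54) = -54
n2-3-1 (Blue): min(-47, -13, -74) = -74
n2-3-2 (Blue): min(-91, 7) = -91
n2-3-3 (Blue): min(-27, -82, -14, 24) = -82
n2-3 (Red): max(-74, -91, -82) = -74
n2 (Blue): min(-3, -54, -74) = -74
n0 (Red): max(-45, -74) = -45
At n0, Red picks n1 (highest: -45).
At n1, Blue picks n1-1 (lowest: -45).
At n1-1, Red picks n1-1-1 (highest: -45).
At n1-1-1, Blue picks n1-1-1-1 (lowest: -45).
Terminal value -45.

n1-1-1-1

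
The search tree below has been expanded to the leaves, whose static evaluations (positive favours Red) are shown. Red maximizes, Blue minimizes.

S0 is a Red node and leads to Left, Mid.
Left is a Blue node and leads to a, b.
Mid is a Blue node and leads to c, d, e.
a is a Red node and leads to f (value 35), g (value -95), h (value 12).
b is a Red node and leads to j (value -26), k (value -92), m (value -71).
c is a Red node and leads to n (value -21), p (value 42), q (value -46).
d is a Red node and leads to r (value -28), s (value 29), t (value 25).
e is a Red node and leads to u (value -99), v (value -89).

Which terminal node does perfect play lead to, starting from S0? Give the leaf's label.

a (Red): max(35, -95, 12) = 35
b (Red): max(-26, -92, -71) = -26
Left (Blue): min(35, -26) = -26
c (Red): max(-21, 42, -46) = 42
d (Red): max(-28, 29, 25) = 29
e (Red): max(-99, -89) = -89
Mid (Blue): min(42, 29, -89) = -89
S0 (Red): max(-26, -89) = -26
At S0, Red picks Left (highest: -26).
At Left, Blue picks b (lowest: -26).
At b, Red picks j (highest: -26).
Terminal value -26.

j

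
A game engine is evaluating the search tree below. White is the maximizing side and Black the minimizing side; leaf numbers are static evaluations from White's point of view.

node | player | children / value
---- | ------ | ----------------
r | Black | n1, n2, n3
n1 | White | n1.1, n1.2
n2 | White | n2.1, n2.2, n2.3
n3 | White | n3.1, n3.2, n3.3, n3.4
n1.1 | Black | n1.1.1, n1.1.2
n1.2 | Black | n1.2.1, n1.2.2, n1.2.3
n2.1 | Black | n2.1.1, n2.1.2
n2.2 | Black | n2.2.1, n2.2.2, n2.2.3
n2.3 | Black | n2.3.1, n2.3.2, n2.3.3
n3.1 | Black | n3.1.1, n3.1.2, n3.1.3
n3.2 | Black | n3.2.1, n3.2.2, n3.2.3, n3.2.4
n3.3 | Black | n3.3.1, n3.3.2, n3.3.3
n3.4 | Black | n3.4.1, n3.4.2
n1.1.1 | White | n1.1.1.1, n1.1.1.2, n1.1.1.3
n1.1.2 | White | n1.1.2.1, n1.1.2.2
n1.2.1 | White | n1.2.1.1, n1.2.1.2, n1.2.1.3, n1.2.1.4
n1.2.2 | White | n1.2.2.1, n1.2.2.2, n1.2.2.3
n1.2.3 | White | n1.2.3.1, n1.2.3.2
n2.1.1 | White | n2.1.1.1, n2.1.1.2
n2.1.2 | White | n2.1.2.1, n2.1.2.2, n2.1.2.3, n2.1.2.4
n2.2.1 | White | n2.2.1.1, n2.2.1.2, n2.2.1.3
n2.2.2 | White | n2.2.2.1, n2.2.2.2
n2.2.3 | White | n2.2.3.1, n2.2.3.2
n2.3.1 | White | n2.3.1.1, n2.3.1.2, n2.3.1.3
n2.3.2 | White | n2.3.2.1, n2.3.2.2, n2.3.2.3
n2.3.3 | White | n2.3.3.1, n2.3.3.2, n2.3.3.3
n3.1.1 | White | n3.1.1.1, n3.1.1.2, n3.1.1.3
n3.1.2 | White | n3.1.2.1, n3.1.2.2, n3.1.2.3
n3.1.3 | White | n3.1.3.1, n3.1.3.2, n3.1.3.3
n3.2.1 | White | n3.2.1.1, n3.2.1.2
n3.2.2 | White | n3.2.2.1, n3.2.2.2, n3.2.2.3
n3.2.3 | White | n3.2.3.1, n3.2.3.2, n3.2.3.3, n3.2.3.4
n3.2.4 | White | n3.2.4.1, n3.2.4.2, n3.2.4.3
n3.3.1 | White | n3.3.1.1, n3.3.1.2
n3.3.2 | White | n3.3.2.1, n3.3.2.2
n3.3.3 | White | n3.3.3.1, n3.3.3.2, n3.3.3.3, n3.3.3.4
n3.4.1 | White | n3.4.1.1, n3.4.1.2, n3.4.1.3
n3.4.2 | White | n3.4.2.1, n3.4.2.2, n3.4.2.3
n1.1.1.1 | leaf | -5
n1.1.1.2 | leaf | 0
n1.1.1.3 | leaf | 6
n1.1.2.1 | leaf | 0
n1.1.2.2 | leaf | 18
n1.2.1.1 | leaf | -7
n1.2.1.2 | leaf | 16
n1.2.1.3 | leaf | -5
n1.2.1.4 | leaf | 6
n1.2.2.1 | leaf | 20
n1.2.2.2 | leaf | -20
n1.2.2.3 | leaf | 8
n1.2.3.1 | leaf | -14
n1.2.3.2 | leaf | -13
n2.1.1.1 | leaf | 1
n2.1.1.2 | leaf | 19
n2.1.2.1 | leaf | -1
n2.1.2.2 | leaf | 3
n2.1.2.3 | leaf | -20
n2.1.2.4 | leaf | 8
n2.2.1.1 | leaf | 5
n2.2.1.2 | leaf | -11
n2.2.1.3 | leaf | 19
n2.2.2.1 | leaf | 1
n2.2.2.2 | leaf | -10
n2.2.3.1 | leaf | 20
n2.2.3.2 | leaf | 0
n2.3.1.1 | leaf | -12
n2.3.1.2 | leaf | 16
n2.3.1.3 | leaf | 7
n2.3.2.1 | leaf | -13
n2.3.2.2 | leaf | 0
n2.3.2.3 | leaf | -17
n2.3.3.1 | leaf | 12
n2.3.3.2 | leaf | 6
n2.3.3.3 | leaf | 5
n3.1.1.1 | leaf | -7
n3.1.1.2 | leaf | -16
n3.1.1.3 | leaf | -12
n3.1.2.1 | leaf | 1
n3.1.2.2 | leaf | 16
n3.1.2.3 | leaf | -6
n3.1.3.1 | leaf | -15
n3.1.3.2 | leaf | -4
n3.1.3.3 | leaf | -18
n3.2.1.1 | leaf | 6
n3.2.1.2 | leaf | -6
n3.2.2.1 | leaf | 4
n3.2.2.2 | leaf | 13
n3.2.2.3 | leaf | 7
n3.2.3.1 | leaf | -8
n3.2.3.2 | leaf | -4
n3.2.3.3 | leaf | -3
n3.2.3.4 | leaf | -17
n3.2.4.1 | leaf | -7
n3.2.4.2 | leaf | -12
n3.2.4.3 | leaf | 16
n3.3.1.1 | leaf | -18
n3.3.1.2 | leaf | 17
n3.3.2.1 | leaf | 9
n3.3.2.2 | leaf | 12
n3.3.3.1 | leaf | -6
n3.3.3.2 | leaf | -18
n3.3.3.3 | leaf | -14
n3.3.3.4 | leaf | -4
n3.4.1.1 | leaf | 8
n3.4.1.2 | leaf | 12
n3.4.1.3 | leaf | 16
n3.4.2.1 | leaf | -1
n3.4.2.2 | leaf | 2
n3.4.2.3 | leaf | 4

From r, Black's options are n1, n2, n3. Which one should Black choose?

n3

n1.1.1 (White): max(-5, 0, 6) = 6
n1.1.2 (White): max(0, 18) = 18
n1.1 (Black): min(6, 18) = 6
n1.2.1 (White): max(-7, 16, -5, 6) = 16
n1.2.2 (White): max(20, -20, 8) = 20
n1.2.3 (White): max(-14, -13) = -13
n1.2 (Black): min(16, 20, -13) = -13
n1 (White): max(6, -13) = 6
n2.1.1 (White): max(1, 19) = 19
n2.1.2 (White): max(-1, 3, -20, 8) = 8
n2.1 (Black): min(19, 8) = 8
n2.2.1 (White): max(5, -11, 19) = 19
n2.2.2 (White): max(1, -10) = 1
n2.2.3 (White): max(20, 0) = 20
n2.2 (Black): min(19, 1, 20) = 1
n2.3.1 (White): max(-12, 16, 7) = 16
n2.3.2 (White): max(-13, 0, -17) = 0
n2.3.3 (White): max(12, 6, 5) = 12
n2.3 (Black): min(16, 0, 12) = 0
n2 (White): max(8, 1, 0) = 8
n3.1.1 (White): max(-7, -16, -12) = -7
n3.1.2 (White): max(1, 16, -6) = 16
n3.1.3 (White): max(-15, -4, -18) = -4
n3.1 (Black): min(-7, 16, -4) = -7
n3.2.1 (White): max(6, -6) = 6
n3.2.2 (White): max(4, 13, 7) = 13
n3.2.3 (White): max(-8, -4, -3, -17) = -3
n3.2.4 (White): max(-7, -12, 16) = 16
n3.2 (Black): min(6, 13, -3, 16) = -3
n3.3.1 (White): max(-18, 17) = 17
n3.3.2 (White): max(9, 12) = 12
n3.3.3 (White): max(-6, -18, -14, -4) = -4
n3.3 (Black): min(17, 12, -4) = -4
n3.4.1 (White): max(8, 12, 16) = 16
n3.4.2 (White): max(-1, 2, 4) = 4
n3.4 (Black): min(16, 4) = 4
n3 (White): max(-7, -3, -4, 4) = 4
r (Black): min(6, 8, 4) = 4
Black at r wants the lowest of {n1=6, n2=8, n3=4}, so chooses n3.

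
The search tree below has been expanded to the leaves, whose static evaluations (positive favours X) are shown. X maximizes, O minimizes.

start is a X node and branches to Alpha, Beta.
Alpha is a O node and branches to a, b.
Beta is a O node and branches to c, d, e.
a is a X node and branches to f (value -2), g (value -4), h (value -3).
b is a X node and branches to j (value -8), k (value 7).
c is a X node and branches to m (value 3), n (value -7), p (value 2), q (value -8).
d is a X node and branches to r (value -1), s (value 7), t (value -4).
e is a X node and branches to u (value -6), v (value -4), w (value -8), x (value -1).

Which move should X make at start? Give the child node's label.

a (X): max(-2, -4, -3) = -2
b (X): max(-8, 7) = 7
Alpha (O): min(-2, 7) = -2
c (X): max(3, -7, 2, -8) = 3
d (X): max(-1, 7, -4) = 7
e (X): max(-6, -4, -8, -1) = -1
Beta (O): min(3, 7, -1) = -1
start (X): max(-2, -1) = -1
X at start wants the highest of {Alpha=-2, Beta=-1}, so chooses Beta.

Beta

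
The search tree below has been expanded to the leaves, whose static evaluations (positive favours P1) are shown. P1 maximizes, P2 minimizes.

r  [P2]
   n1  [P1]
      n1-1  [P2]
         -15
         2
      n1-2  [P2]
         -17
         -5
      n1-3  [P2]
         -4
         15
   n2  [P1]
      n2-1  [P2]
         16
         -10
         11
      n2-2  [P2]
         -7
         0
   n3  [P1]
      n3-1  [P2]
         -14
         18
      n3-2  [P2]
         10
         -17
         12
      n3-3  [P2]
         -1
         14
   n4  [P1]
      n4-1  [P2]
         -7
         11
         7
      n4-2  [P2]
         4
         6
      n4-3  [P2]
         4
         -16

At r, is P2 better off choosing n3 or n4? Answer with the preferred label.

n3

n3-1 (P2): min(-14, 18) = -14
n3-2 (P2): min(10, -17, 12) = -17
n3-3 (P2): min(-1, 14) = -1
n3 (P1): max(-14, -17, -1) = -1
n4-1 (P2): min(-7, 11, 7) = -7
n4-2 (P2): min(4, 6) = 4
n4-3 (P2): min(4, -16) = -16
n4 (P1): max(-7, 4, -16) = 4
P2 prefers the lower value; n3=-1, n4=4. n3 is better since -1 < 4.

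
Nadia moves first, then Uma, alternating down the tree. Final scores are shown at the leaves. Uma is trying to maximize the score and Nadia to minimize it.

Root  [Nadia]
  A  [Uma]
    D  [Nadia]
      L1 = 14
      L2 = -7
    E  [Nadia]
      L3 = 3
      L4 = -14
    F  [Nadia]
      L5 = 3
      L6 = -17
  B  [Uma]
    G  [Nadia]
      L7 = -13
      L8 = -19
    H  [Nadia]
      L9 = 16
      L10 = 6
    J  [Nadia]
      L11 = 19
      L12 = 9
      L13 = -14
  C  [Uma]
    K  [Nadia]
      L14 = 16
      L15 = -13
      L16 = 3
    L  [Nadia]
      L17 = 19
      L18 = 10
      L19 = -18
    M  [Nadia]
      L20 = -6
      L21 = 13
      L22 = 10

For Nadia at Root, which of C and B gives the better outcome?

C

K (Nadia): min(16, -13, 3) = -13
L (Nadia): min(19, 10, -18) = -18
M (Nadia): min(-6, 13, 10) = -6
C (Uma): max(-13, -18, -6) = -6
G (Nadia): min(-13, -19) = -19
H (Nadia): min(16, 6) = 6
J (Nadia): min(19, 9, -14) = -14
B (Uma): max(-19, 6, -14) = 6
Nadia prefers the lower value; C=-6, B=6. C is better since -6 < 6.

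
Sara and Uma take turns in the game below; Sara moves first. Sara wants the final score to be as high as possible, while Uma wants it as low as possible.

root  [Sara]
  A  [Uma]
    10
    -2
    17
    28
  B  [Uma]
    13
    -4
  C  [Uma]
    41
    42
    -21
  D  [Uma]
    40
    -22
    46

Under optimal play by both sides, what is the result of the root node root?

A (Uma): min(10, -2, 17, 28) = -2
B (Uma): min(13, -4) = -4
C (Uma): min(41, 42, -21) = -21
D (Uma): min(40, -22, 46) = -22
root (Sara): max(-2, -4, -21, -22) = -2

-2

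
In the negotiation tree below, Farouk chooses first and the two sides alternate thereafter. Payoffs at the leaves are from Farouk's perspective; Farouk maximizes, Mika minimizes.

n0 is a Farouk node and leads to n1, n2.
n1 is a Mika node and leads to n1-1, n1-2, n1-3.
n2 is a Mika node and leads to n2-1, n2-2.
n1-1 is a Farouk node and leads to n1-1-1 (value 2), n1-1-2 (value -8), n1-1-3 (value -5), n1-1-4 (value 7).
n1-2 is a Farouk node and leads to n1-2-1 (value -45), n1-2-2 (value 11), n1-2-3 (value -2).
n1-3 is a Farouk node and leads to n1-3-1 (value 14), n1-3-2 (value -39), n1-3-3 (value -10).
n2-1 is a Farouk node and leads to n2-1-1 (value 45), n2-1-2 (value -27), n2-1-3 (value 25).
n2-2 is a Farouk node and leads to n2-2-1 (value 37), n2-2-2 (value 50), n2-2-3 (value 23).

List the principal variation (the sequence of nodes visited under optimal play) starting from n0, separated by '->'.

n0 -> n2 -> n2-1 -> n2-1-1

n1-1 (Farouk): max(2, -8, -5, 7) = 7
n1-2 (Farouk): max(-45, 11, -2) = 11
n1-3 (Farouk): max(14, -39, -10) = 14
n1 (Mika): min(7, 11, 14) = 7
n2-1 (Farouk): max(45, -27, 25) = 45
n2-2 (Farouk): max(37, 50, 23) = 50
n2 (Mika): min(45, 50) = 45
n0 (Farouk): max(7, 45) = 45
At n0, Farouk picks n2 (highest: 45).
At n2, Mika picks n2-1 (lowest: 45).
At n2-1, Farouk picks n2-1-1 (highest: 45).
Terminal value 45.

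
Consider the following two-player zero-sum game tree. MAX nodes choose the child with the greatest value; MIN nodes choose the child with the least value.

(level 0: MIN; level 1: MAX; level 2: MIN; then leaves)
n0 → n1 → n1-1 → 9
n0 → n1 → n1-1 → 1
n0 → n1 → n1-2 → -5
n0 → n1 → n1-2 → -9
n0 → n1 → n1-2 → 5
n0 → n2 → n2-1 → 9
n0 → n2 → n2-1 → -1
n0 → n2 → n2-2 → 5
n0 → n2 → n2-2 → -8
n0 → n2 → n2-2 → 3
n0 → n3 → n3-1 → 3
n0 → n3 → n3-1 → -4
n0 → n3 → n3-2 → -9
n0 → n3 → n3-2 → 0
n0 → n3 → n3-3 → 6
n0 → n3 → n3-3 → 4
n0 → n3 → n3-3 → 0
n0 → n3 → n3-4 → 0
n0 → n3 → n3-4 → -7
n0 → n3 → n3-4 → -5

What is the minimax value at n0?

-1

n1-1 (MIN): min(9, 1) = 1
n1-2 (MIN): min(-5, -9, 5) = -9
n1 (MAX): max(1, -9) = 1
n2-1 (MIN): min(9, -1) = -1
n2-2 (MIN): min(5, -8, 3) = -8
n2 (MAX): max(-1, -8) = -1
n3-1 (MIN): min(3, -4) = -4
n3-2 (MIN): min(-9, 0) = -9
n3-3 (MIN): min(6, 4, 0) = 0
n3-4 (MIN): min(0, -7, -5) = -7
n3 (MAX): max(-4, -9, 0, -7) = 0
n0 (MIN): min(1, -1, 0) = -1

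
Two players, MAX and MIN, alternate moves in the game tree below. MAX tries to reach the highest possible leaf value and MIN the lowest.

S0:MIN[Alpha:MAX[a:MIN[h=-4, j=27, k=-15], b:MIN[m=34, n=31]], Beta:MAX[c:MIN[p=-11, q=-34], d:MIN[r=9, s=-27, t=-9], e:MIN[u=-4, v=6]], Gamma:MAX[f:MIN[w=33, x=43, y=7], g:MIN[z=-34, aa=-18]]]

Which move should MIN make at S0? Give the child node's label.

Beta

a (MIN): min(-4, 27, -15) = -15
b (MIN): min(34, 31) = 31
Alpha (MAX): max(-15, 31) = 31
c (MIN): min(-11, -34) = -34
d (MIN): min(9, -27, -9) = -27
e (MIN): min(-4, 6) = -4
Beta (MAX): max(-34, -27, -4) = -4
f (MIN): min(33, 43, 7) = 7
g (MIN): min(-34, -18) = -34
Gamma (MAX): max(7, -34) = 7
S0 (MIN): min(31, -4, 7) = -4
MIN at S0 wants the lowest of {Alpha=31, Beta=-4, Gamma=7}, so chooses Beta.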